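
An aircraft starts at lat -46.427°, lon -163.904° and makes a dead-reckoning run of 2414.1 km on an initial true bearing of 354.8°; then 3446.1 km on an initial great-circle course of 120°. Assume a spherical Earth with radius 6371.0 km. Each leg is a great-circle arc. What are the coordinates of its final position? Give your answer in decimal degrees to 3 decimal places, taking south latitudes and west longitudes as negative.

latitude -36.376°, longitude -132.389°

Apply the spherical direct solution leg by leg, carrying full precision between legs.
Leg 1: from (-46.427°, -163.904°), δ = 2414.1/6371 = 0.378920 rad, θ = 354.8° → φ = -24.783°, λ = -166.020°.
Leg 2: from (-24.783°, -166.020°), δ = 3446.1/6371 = 0.540904 rad, θ = 120° → φ = -36.376°, λ = -132.389°.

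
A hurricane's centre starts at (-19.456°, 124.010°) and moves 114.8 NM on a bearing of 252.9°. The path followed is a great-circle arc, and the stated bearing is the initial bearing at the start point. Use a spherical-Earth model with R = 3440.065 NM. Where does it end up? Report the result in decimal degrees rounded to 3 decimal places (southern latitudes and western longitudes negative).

Central angle δ = d/R = 0.033371 rad.
With φ₁ = -19.456° = -0.339571 rad and θ = 252.9° = 4.413938 rad:
Applying the spherical law of cosines for sides, sin φ₂ = sin φ₁ cos δ + cos φ₁ sin δ cos θ = -0.342148, so φ₂ = -20.008°.
Δλ = atan2( sin θ sin δ cos φ₁ , cos δ − sin φ₁ sin φ₂ ) = atan2(-0.030069, 0.885480) = -0.033945 rad = -1.945°.
Hence λ₂ = 124.010° + -1.945° = 122.065°.

latitude -20.008°, longitude 122.065°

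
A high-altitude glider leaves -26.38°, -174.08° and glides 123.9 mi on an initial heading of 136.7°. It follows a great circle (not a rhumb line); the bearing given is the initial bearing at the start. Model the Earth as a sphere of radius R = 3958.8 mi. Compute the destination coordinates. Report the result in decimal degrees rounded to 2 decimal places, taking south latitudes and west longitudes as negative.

latitude -27.68°, longitude -172.69°

Angular distance δ = d/R = 123.9 / 3958.8 = 0.031297 rad.
Converting: φ₁ = -0.460418 rad, θ = 2.385865 rad.
Applying the spherical law of cosines for sides, sin φ₂ = sin φ₁ cos δ + cos φ₁ sin δ cos θ = -0.464507, so φ₂ = -27.68°.
Then Δλ = atan2(0.019226, 0.793119) = 0.024236 rad, from sin θ sin δ cos φ₁ over cos δ − sin φ₁ sin φ₂.
Hence λ₂ = -174.08° + 1.39° = -172.69°.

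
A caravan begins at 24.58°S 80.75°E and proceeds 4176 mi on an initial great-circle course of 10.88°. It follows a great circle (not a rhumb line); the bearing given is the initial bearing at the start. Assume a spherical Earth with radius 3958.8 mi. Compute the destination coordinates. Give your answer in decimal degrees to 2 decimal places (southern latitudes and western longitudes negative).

latitude 34.86°, longitude 92.29°

Angular distance δ = d/R = 4176 / 3958.8 = 1.054865 rad.
Converting: φ₁ = -0.429002 rad, θ = 0.189892 rad.
sin φ₂ = sin φ₁ cos δ + cos φ₁ sin δ cos θ = (-0.415963)(0.493345) + (0.909381)(0.869834)(0.982025) = 0.571578
φ₂ = asin(0.571578) = 0.608428 rad = 34.86°.
For the longitude increment, Δλ = atan2( sin θ sin δ cos φ₁, cos δ − sin φ₁ sin φ₂ ) = atan2(0.149305, 0.731101) = 11.54°.
λ₂ = λ₁ + Δλ = 92.29°.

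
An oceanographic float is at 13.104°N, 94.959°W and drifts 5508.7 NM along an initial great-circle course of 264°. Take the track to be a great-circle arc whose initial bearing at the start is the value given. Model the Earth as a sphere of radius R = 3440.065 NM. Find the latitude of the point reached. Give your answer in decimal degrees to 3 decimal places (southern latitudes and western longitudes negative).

Angular distance δ = d/R = 5508.7 / 3440.065 = 1.601336 rad.
Converting: φ₁ = 0.228708 rad, θ = 4.607669 rad.
Destination latitude: φ₂ = arcsin( sin φ₁ cos δ + cos φ₁ sin δ cos θ ) = arcsin(-0.108682) = -6.239°.
Then Δλ = atan2(-0.968173, -0.005895) = -1.576885 rad, from sin θ sin δ cos φ₁ over cos δ − sin φ₁ sin φ₂.
λ₂ = -94.959° + -90.349° = -185.308°, normalized to (−180°, 180°] → 174.692°.

latitude -6.239°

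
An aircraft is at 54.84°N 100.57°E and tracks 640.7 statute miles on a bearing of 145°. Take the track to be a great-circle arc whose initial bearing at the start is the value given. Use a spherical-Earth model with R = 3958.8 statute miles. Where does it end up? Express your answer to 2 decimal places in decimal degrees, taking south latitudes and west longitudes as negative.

The arc subtends δ = 640.7/3958.8 = 0.161842 rad at the centre.
Converting: φ₁ = 0.957139 rad, θ = 2.530727 rad.
Applying the spherical law of cosines for sides, sin φ₂ = sin φ₁ cos δ + cos φ₁ sin δ cos θ = 0.730853, so φ₂ = 46.96°.
For the longitude increment, Δλ = atan2( sin θ sin δ cos φ₁, cos δ − sin φ₁ sin φ₂ ) = atan2(0.053223, 0.389426) = 7.78°.
λ₂ = λ₁ + Δλ = 108.35°.

latitude 46.96°, longitude 108.35°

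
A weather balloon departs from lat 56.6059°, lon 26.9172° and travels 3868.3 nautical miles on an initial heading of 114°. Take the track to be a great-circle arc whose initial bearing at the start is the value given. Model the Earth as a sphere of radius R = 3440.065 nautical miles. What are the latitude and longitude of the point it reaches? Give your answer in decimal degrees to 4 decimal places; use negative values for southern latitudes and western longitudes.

latitude 9.1165°, longitude 83.4916°

Central angle δ = d/R = 1.124485 rad.
Converting: φ₁ = 0.987959 rad, θ = 1.989675 rad.
Destination latitude: φ₂ = arcsin( sin φ₁ cos δ + cos φ₁ sin δ cos θ ) = arcsin(0.158442) = 9.1165°.
For the longitude increment, Δλ = atan2( sin θ sin δ cos φ₁, cos δ − sin φ₁ sin φ₂ ) = atan2(0.453558, 0.299357) = 56.5744°.
Hence λ₂ = 26.9172° + 56.5744° = 83.4916°.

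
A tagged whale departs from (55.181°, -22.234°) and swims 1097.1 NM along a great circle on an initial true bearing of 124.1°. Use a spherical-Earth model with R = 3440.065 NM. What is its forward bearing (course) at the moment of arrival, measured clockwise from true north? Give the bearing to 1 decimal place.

final bearing 139.9°

δ = 1097.1/3440.065 = 0.318918 rad (18.2727°).
Start latitude φ₁ = 0.963090 rad; initial bearing θ = 2.165954 rad.
sin φ₂ = sin φ₁ cos δ + cos φ₁ sin δ cos θ = (0.820960)(0.949575) + (0.570986)(0.313540)(-0.560639) = 0.679194
φ₂ = asin(0.679194) = 0.746664 rad = 42.781°.
Then Δλ = atan2(0.148245, 0.391984) = 0.361565 rad, from sin θ sin δ cos φ₁ over cos δ − sin φ₁ sin φ₂.
λ₂ = -22.234° + 20.716° = -1.518°.
The forward bearing on arrival equals the back-azimuth from the destination plus 180°.
Back-azimuth from P₂ (42.8°, -1.5°) to P₁ (55.2°, -22.2°), with Δλ' = λ₁ − λ₂ = -20.7°: atan2( sin Δλ' cos φ₁ , cos φ₂ sin φ₁ − sin φ₂ cos φ₁ cos Δλ' ) = 319.9°.
Final bearing = (319.9° + 180°) mod 360° = 139.9°.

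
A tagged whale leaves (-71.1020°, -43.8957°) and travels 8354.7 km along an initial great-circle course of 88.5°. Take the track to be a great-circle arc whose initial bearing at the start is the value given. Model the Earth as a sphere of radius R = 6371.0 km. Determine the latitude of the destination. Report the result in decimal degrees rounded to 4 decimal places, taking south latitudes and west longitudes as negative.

latitude -13.5627°

The arc subtends δ = 8354.7/6371 = 1.311364 rad at the centre.
Start latitude φ₁ = -1.240964 rad; initial bearing θ = 1.544616 rad.
Applying the spherical law of cosines for sides, sin φ₂ = sin φ₁ cos δ + cos φ₁ sin δ cos θ = -0.234509, so φ₂ = -13.5627°.
For the longitude increment, Δλ = atan2( sin θ sin δ cos φ₁, cos δ − sin φ₁ sin φ₂ ) = atan2(0.312939, 0.034663) = 83.6793°.
Hence λ₂ = -43.8957° + 83.6793° = 39.7836°.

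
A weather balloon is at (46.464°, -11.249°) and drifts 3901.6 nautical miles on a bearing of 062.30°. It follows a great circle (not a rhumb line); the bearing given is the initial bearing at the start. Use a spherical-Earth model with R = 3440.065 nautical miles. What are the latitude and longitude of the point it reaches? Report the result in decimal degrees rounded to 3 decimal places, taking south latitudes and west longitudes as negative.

Angular distance δ = d/R = 3901.6 / 3440.065 = 1.134165 rad.
Converting: φ₁ = 0.810950 rad, θ = 1.087340 rad.
Destination latitude: φ₂ = arcsin( sin φ₁ cos δ + cos φ₁ sin δ cos θ ) = arcsin(0.596719) = 36.635°.
Δλ = atan2( sin θ sin δ cos φ₁ , cos δ − sin φ₁ sin φ₂ ) = atan2(0.552651, -0.009697) = 1.588340 rad = 91.005°.
Hence λ₂ = -11.249° + 91.005° = 79.756°.

latitude 36.635°, longitude 79.756°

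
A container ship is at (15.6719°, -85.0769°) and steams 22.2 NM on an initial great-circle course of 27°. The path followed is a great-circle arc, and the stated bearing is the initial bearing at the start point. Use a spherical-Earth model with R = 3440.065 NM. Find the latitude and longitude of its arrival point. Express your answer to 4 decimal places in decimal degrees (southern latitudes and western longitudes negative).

latitude 16.0013°, longitude -84.9023°

Central angle δ = d/R = 0.006453 rad.
Converting: φ₁ = 0.273526 rad, θ = 0.471239 rad.
Applying the spherical law of cosines for sides, sin φ₂ = sin φ₁ cos δ + cos φ₁ sin δ cos θ = 0.275659, so φ₂ = 16.0013°.
For the longitude increment, Δλ = atan2( sin θ sin δ cos φ₁, cos δ − sin φ₁ sin φ₂ ) = atan2(0.002821, 0.925516) = 0.1746°.
λ₂ = λ₁ + Δλ = -84.9023°.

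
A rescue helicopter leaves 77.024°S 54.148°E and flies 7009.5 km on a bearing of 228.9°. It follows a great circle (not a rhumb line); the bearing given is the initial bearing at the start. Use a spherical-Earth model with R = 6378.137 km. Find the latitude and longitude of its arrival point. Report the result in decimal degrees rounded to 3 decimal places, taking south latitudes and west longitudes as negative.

Angular distance δ = d/R = 7009.5 / 6378.137 = 1.098989 rad.
With φ₁ = -77.024° = -1.344322 rad and θ = 228.9° = 3.995059 rad:
Destination latitude: φ₂ = arcsin( sin φ₁ cos δ + cos φ₁ sin δ cos θ ) = arcsin(-0.574374) = -35.056°.
Δλ = atan2( sin θ sin δ cos φ₁ , cos δ − sin φ₁ sin φ₂ ) = atan2(-0.150721, -0.105209) = -2.180206 rad = -124.917°.
λ₂ = 54.148° + -124.917° = -70.769°.

latitude -35.056°, longitude -70.769°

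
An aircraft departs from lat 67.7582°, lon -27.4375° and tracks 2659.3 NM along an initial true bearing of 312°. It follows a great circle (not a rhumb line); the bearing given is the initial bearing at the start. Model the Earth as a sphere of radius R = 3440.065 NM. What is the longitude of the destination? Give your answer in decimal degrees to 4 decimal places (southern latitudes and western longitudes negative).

longitude -134.7297°

The arc subtends δ = 2659.3/3440.065 = 0.773038 rad at the centre.
Converting: φ₁ = 1.182604 rad, θ = 5.445427 rad.
Destination latitude: φ₂ = arcsin( sin φ₁ cos δ + cos φ₁ sin δ cos θ ) = arcsin(0.839400) = 57.0768°.
Then Δλ = atan2(-0.196430, -0.061152) = -1.872602 rad, from sin θ sin δ cos φ₁ over cos δ − sin φ₁ sin φ₂.
Hence λ₂ = -27.4375° + -107.2922° = -134.7297°.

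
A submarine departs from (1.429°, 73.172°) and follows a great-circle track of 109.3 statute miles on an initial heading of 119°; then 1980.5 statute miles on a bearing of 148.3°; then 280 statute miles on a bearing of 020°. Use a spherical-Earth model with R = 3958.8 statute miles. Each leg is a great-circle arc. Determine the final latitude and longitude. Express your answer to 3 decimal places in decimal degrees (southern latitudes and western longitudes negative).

latitude -19.635°, longitude 91.973°

Apply the spherical direct solution leg by leg, carrying full precision between legs.
Leg 1: from (1.429°, 73.172°), δ = 109.3/3958.8 = 0.027609 rad, θ = 119° → φ = 0.662°, λ = 74.556°.
Leg 2: from (0.662°, 74.556°), δ = 1980.5/3958.8 = 0.500278 rad, θ = 148.3° → φ = -23.450°, λ = 90.502°.
Leg 3: from (-23.450°, 90.502°), δ = 280/3958.8 = 0.070729 rad, θ = 20° → φ = -19.635°, λ = 91.973°.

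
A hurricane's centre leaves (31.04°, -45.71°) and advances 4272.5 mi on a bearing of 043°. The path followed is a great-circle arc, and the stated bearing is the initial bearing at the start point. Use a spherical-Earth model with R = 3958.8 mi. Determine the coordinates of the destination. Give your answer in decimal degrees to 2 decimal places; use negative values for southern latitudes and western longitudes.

Central angle δ = d/R = 1.079241 rad.
With φ₁ = 31.04° = 0.541750 rad and θ = 43° = 0.750492 rad:
Applying the spherical law of cosines for sides, sin φ₂ = sin φ₁ cos δ + cos φ₁ sin δ cos θ = 0.795815, so φ₂ = 52.73°.
Δλ = atan2( sin θ sin δ cos φ₁ , cos δ − sin φ₁ sin φ₂ ) = atan2(0.515155, 0.061646) = 1.451698 rad = 83.18°.
λ₂ = λ₁ + Δλ = 37.47°.

latitude 52.73°, longitude 37.47°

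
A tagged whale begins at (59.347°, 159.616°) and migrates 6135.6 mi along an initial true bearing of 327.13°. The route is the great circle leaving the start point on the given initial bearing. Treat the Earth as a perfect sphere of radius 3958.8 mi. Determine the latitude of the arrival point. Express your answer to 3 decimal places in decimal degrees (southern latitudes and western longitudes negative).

latitude 26.495°

Angular distance δ = d/R = 6135.6 / 3958.8 = 1.549864 rad.
Converting: φ₁ = 1.035801 rad, θ = 5.709496 rad.
Destination latitude: φ₂ = arcsin( sin φ₁ cos δ + cos φ₁ sin δ cos θ ) = arcsin(0.446127) = 26.495°.
Δλ = atan2( sin θ sin δ cos φ₁ , cos δ − sin φ₁ sin φ₂ ) = atan2(-0.276646, -0.362859) = -2.490199 rad = -142.678°.
Hence λ₂ = 159.616° + -142.678° = 16.938°.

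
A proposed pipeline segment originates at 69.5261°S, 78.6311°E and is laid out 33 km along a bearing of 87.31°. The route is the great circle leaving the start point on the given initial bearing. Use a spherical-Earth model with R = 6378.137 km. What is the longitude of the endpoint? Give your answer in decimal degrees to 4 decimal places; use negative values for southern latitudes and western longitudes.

longitude 79.4771°

The arc subtends δ = 33/6378.137 = 0.005174 rad at the centre.
With φ₁ = -69.5261° = -1.213459 rad and θ = 87.31° = 1.523847 rad:
Applying the spherical law of cosines for sides, sin φ₂ = sin φ₁ cos δ + cos φ₁ sin δ cos θ = -0.936734, so φ₂ = -69.5101°.
For the longitude increment, Δλ = atan2( sin θ sin δ cos φ₁, cos δ − sin φ₁ sin φ₂ ) = atan2(0.001808, 0.122424) = 0.8460°.
Hence λ₂ = 78.6311° + 0.8460° = 79.4771°.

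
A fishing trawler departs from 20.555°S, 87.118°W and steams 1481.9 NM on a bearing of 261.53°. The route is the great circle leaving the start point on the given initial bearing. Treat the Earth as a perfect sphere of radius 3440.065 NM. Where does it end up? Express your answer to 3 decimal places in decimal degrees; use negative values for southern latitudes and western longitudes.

latitude -22.124°, longitude -113.596°

The arc subtends δ = 1481.9/3440.065 = 0.430777 rad at the centre.
Start latitude φ₁ = -0.358752 rad; initial bearing θ = 4.564560 rad.
sin φ₂ = sin φ₁ cos δ + cos φ₁ sin δ cos θ = (-0.351106)(0.908642) + (0.936336)(0.417577)(-0.147292) = -0.376620
φ₂ = asin(-0.376620) = -0.386145 rad = -22.124°.
For the longitude increment, Δλ = atan2( sin θ sin δ cos φ₁, cos δ − sin φ₁ sin φ₂ ) = atan2(-0.386727, 0.776408) = -26.478°.
λ₂ = λ₁ + Δλ = -113.596°.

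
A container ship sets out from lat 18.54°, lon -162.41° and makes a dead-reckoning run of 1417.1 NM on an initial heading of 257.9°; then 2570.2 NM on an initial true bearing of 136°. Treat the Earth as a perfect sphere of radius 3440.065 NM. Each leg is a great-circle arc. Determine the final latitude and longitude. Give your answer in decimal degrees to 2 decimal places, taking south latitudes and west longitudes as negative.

Apply the spherical direct solution leg by leg, carrying full precision between legs.
Leg 1: from (18.54°, -162.41°), δ = 1417.1/3440.065 = 0.411940 rad, θ = 257.9° → φ = 12.23°, λ = 173.98°.
Leg 2: from (12.23°, 173.98°), δ = 2570.2/3440.065 = 0.747137 rad, θ = 136° → φ = -18.81°, λ = -156.11°.

latitude -18.81°, longitude -156.11°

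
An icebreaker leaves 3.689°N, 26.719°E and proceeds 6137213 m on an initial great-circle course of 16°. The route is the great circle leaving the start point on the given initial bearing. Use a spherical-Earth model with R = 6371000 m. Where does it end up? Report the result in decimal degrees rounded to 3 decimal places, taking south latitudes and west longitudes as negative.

latitude 55.524°, longitude 50.286°

The arc subtends δ = 6137213/6371000 = 0.963305 rad at the centre.
Start latitude φ₁ = 0.064385 rad; initial bearing θ = 0.279253 rad.
Destination latitude: φ₂ = arcsin( sin φ₁ cos δ + cos φ₁ sin δ cos θ ) = arcsin(0.824366) = 55.524°.
Then Δλ = atan2(0.225852, 0.517770) = 0.411320 rad, from sin θ sin δ cos φ₁ over cos δ − sin φ₁ sin φ₂.
λ₂ = 26.719° + 23.567° = 50.286°.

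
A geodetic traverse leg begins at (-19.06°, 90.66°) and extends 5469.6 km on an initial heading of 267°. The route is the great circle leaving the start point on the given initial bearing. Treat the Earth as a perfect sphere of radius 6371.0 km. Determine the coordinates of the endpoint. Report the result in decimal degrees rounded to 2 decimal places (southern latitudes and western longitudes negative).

latitude -14.53°, longitude 39.33°

Central angle δ = d/R = 0.858515 rad.
Converting: φ₁ = -0.332660 rad, θ = 4.660029 rad.
Destination latitude: φ₂ = arcsin( sin φ₁ cos δ + cos φ₁ sin δ cos θ ) = arcsin(-0.250866) = -14.53°.
Then Δλ = atan2(-0.714399, 0.571640) = -0.895952 rad, from sin θ sin δ cos φ₁ over cos δ − sin φ₁ sin φ₂.
λ₂ = λ₁ + Δλ = 39.33°.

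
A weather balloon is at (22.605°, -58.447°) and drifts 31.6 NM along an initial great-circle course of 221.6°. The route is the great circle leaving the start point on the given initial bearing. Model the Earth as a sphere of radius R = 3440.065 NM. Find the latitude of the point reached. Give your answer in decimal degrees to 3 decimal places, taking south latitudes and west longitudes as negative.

latitude 22.211°

Central angle δ = d/R = 0.009186 rad.
Converting: φ₁ = 0.394532 rad, θ = 3.867650 rad.
sin φ₂ = sin φ₁ cos δ + cos φ₁ sin δ cos θ = (0.384376)(0.999958) + (0.923177)(0.009186)(-0.747798) = 0.378018
φ₂ = asin(0.378018) = 0.387655 rad = 22.211°.
Δλ = atan2( sin θ sin δ cos φ₁ , cos δ − sin φ₁ sin φ₂ ) = atan2(-0.005630, 0.854657) = -0.006588 rad = -0.377°.
λ₂ = λ₁ + Δλ = -58.824°.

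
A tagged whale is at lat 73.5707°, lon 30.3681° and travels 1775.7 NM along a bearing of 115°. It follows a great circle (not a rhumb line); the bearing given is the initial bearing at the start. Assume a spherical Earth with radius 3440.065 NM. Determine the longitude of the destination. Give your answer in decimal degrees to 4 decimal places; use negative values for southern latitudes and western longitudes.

The arc subtends δ = 1775.7/3440.065 = 0.516182 rad at the centre.
Start latitude φ₁ = 1.284051 rad; initial bearing θ = 2.007129 rad.
Applying the spherical law of cosines for sides, sin φ₂ = sin φ₁ cos δ + cos φ₁ sin δ cos θ = 0.775204, so φ₂ = 50.8235°.
Then Δλ = atan2(0.126516, 0.126158) = 0.786816 rad, from sin θ sin δ cos φ₁ over cos δ − sin φ₁ sin φ₂.
λ₂ = 30.3681° + 45.0812° = 75.4493°.

longitude 75.4493°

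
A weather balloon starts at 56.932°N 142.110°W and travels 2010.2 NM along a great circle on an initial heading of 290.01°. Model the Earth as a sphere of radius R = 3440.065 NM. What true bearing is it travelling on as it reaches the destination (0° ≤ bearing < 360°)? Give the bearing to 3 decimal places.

final bearing 239.122°

Central angle δ = d/R = 0.584349 rad.
With φ₁ = 56.932° = 0.993651 rad and θ = 290.01° = 5.061629 rad:
Destination latitude: φ₂ = arcsin( sin φ₁ cos δ + cos φ₁ sin δ cos θ ) = arcsin(0.801970) = 53.319°.
Δλ = atan2( sin θ sin δ cos φ₁ , cos δ − sin φ₁ sin φ₂ ) = atan2(-0.282832, 0.162002) = -1.050629 rad = -60.197°.
λ₂ = -142.110° + -60.197° = -202.307°, normalized to (−180°, 180°] → 157.693°.
The forward bearing on arrival equals the back-azimuth from the destination plus 180°.
Back-azimuth from P₂ (53.319°, 157.693°) to P₁ (56.932°, -142.110°), with Δλ' = λ₁ − λ₂ = -299.803°: atan2( sin Δλ' cos φ₁ , cos φ₂ sin φ₁ − sin φ₂ cos φ₁ cos Δλ' ) = 59.122°.
Final bearing = (59.122° + 180°) mod 360° = 239.122°.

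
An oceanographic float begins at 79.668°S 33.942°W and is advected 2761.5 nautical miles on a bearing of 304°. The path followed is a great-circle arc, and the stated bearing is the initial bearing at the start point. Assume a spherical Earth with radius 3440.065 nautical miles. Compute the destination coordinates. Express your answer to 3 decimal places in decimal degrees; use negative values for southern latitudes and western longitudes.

latitude -37.686°, longitude -82.836°

Central angle δ = d/R = 0.802746 rad.
Start latitude φ₁ = -1.390469 rad; initial bearing θ = 5.305801 rad.
Applying the spherical law of cosines for sides, sin φ₂ = sin φ₁ cos δ + cos φ₁ sin δ cos θ = -0.611332, so φ₂ = -37.686°.
Then Δλ = atan2(-0.106947, 0.093315) = -0.853367 rad, from sin θ sin δ cos φ₁ over cos δ − sin φ₁ sin φ₂.
Hence λ₂ = -33.942° + -48.894° = -82.836°.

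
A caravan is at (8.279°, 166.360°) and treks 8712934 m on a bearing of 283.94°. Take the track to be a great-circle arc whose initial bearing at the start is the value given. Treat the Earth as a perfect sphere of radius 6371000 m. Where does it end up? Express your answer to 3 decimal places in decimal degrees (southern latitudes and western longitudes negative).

latitude 15.221°, longitude 86.250°

Angular distance δ = d/R = 8712934 / 6371000 = 1.367593 rad.
With φ₁ = 8.279° = 0.144496 rad and θ = 283.94° = 4.955688 rad:
Applying the spherical law of cosines for sides, sin φ₂ = sin φ₁ cos δ + cos φ₁ sin δ cos θ = 0.262549, so φ₂ = 15.221°.
For the longitude increment, Δλ = atan2( sin θ sin δ cos φ₁, cos δ − sin φ₁ sin φ₂ ) = atan2(-0.940673, 0.164003) = -80.110°.
Hence λ₂ = 166.360° + -80.110° = 86.250°.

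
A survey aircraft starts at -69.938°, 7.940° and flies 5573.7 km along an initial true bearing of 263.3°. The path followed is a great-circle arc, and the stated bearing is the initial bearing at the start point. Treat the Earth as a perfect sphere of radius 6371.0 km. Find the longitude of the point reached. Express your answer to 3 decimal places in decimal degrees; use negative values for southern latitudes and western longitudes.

longitude -71.957°

δ = 5573.7/6371 = 0.874855 rad (50.1255°).
Start latitude φ₁ = -1.220648 rad; initial bearing θ = 4.595452 rad.
sin φ₂ = sin φ₁ cos δ + cos φ₁ sin δ cos θ = (-0.939322)(0.641108) + (0.343037)(0.767450)(-0.116671) = -0.632922
φ₂ = asin(-0.632922) = -0.685322 rad = -39.266°.
Δλ = atan2( sin θ sin δ cos φ₁ , cos δ − sin φ₁ sin φ₂ ) = atan2(-0.261466, 0.046590) = -1.394458 rad = -79.897°.
Hence λ₂ = 7.940° + -79.897° = -71.957°.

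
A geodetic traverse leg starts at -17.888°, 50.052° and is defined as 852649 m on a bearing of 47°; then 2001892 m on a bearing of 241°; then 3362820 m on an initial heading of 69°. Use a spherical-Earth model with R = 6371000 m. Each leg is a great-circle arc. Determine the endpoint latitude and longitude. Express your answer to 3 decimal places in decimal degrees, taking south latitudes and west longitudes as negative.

latitude -7.842°, longitude 67.331°

Apply the spherical direct solution leg by leg, carrying full precision between legs.
Leg 1: from (-17.888°, 50.052°), δ = 852649/6371000 = 0.133833 rad, θ = 47° → φ = -12.580°, λ = 55.790°.
Leg 2: from (-12.580°, 55.790°), δ = 2001892/6371000 = 0.314219 rad, θ = 241° → φ = -20.695°, λ = 38.994°.
Leg 3: from (-20.695°, 38.994°), δ = 3362820/6371000 = 0.527832 rad, θ = 69° → φ = -7.842°, λ = 67.331°.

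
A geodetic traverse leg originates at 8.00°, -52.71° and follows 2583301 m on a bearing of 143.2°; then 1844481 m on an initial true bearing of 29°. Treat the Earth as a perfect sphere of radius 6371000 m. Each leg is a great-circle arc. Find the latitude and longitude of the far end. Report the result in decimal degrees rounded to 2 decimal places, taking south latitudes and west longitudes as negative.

Apply the spherical direct solution leg by leg, carrying full precision between legs.
Leg 1: from (8.00°, -52.71°), δ = 2583301/6371000 = 0.405478 rad, θ = 143.2° → φ = -10.65°, λ = -38.80°.
Leg 2: from (-10.65°, -38.80°), δ = 1844481/6371000 = 0.289512 rad, θ = 29° → φ = 3.91°, λ = -30.82°.

latitude 3.91°, longitude -30.82°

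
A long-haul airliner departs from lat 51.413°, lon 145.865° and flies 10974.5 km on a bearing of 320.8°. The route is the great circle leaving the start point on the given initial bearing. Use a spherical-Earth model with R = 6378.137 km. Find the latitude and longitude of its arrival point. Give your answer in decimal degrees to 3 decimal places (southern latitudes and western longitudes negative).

The arc subtends δ = 10974.5/6378.137 = 1.720644 rad at the centre.
Start latitude φ₁ = 0.897326 rad; initial bearing θ = 5.599016 rad.
Applying the spherical law of cosines for sides, sin φ₂ = sin φ₁ cos δ + cos φ₁ sin δ cos θ = 0.361226, so φ₂ = 21.176°.
For the longitude increment, Δλ = atan2( sin θ sin δ cos φ₁, cos δ − sin φ₁ sin φ₂ ) = atan2(-0.389781, -0.431644) = -137.918°.
λ₂ = λ₁ + Δλ = 7.947°.

latitude 21.176°, longitude 7.947°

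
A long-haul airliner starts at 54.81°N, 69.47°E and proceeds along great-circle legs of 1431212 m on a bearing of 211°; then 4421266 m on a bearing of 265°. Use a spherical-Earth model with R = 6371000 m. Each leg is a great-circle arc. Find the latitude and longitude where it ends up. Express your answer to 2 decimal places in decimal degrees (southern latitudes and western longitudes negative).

latitude 29.17°, longitude 13.53°

Apply the spherical direct solution leg by leg, carrying full precision between legs.
Leg 1: from (54.81°, 69.47°), δ = 1431212/6371000 = 0.224645 rad, θ = 211° → φ = 43.37°, λ = 60.39°.
Leg 2: from (43.37°, 60.39°), δ = 4421266/6371000 = 0.693967 rad, θ = 265° → φ = 29.17°, λ = 13.53°.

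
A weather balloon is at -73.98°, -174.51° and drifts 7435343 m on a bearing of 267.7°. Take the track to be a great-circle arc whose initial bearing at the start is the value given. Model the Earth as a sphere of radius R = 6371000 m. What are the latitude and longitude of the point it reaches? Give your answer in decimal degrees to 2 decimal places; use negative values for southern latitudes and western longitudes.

The arc subtends δ = 7435343/6371000 = 1.167061 rad at the centre.
With φ₁ = -73.98° = -1.291195 rad and θ = 267.7° = 4.672246 rad:
Applying the spherical law of cosines for sides, sin φ₂ = sin φ₁ cos δ + cos φ₁ sin δ cos θ = -0.387785, so φ₂ = -22.82°.
Δλ = atan2( sin θ sin δ cos φ₁ , cos δ − sin φ₁ sin φ₂ ) = atan2(-0.253580, 0.020131) = -1.491575 rad = -85.46°.
λ₂ = -174.51° + -85.46° = -259.97°, normalized to (−180°, 180°] → 100.03°.

latitude -22.82°, longitude 100.03°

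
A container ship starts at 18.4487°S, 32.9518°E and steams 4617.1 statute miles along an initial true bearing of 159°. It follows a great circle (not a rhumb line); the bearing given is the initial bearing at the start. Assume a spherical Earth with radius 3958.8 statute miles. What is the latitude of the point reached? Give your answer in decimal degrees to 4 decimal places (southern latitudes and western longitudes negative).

The arc subtends δ = 4617.1/3958.8 = 1.166288 rad at the centre.
With φ₁ = -18.4487° = -0.321991 rad and θ = 159° = 2.775074 rad:
Destination latitude: φ₂ = arcsin( sin φ₁ cos δ + cos φ₁ sin δ cos θ ) = arcsin(-0.938676) = -69.8304°.
Then Δλ = atan2(0.312515, 0.096518) = 1.271247 rad, from sin θ sin δ cos φ₁ over cos δ − sin φ₁ sin φ₂.
Hence λ₂ = 32.9518° + 72.8371° = 105.7889°.

latitude -69.8304°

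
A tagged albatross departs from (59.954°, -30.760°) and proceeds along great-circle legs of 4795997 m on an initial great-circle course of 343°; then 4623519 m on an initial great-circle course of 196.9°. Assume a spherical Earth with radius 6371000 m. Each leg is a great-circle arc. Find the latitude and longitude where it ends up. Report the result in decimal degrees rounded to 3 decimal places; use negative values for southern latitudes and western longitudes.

latitude 32.521°, longitude -179.081°

Apply the spherical direct solution leg by leg, carrying full precision between legs.
Leg 1: from (59.954°, -30.760°), δ = 4795997/6371000 = 0.752786 rad, θ = 343° → φ = 73.552°, λ = -165.854°.
Leg 2: from (73.552°, -165.854°), δ = 4623519/6371000 = 0.725713 rad, θ = 196.9° → φ = 32.521°, λ = -179.081°.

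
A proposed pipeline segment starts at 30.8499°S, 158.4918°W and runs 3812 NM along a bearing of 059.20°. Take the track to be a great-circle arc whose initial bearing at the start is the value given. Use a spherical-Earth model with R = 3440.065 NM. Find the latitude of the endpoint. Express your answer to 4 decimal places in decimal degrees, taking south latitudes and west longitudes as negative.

δ = 3812/3440.065 = 1.108119 rad (63.4905°).
With φ₁ = -30.8499° = -0.538432 rad and θ = 59.2° = 1.033235 rad:
Destination latitude: φ₂ = arcsin( sin φ₁ cos δ + cos φ₁ sin δ cos θ ) = arcsin(0.164495) = 9.4679°.
Δλ = atan2( sin θ sin δ cos φ₁ , cos δ − sin φ₁ sin φ₂ ) = atan2(0.659896, 0.530697) = 0.893491 rad = 51.1933°.
λ₂ = λ₁ + Δλ = -107.2985°.

latitude 9.4679°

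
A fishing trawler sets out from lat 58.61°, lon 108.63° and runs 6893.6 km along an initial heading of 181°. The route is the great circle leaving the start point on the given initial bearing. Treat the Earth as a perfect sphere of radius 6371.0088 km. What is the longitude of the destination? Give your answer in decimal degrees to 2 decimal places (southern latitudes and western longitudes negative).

longitude 107.75°

Angular distance δ = d/R = 6893.6 / 6371.0088 = 1.082026 rad.
Converting: φ₁ = 1.022937 rad, θ = 3.159046 rad.
Destination latitude: φ₂ = arcsin( sin φ₁ cos δ + cos φ₁ sin δ cos θ ) = arcsin(-0.058985) = -3.38°.
Then Δλ = atan2(-0.008026, 0.519892) = -0.015436 rad, from sin θ sin δ cos φ₁ over cos δ − sin φ₁ sin φ₂.
Hence λ₂ = 108.63° + -0.88° = 107.75°.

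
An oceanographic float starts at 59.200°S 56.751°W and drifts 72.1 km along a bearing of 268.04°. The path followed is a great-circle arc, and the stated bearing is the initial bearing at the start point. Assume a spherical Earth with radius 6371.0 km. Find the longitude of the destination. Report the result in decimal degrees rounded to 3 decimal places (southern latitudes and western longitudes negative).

longitude -58.017°

Central angle δ = d/R = 0.011317 rad.
With φ₁ = -59.200° = -1.033235 rad and θ = 268.04° = 4.678181 rad:
Destination latitude: φ₂ = arcsin( sin φ₁ cos δ + cos φ₁ sin δ cos θ ) = arcsin(-0.859103) = -59.216°.
Then Δλ = atan2(-0.005791, 0.262001) = -0.022100 rad, from sin θ sin δ cos φ₁ over cos δ − sin φ₁ sin φ₂.
Hence λ₂ = -56.751° + -1.266° = -58.017°.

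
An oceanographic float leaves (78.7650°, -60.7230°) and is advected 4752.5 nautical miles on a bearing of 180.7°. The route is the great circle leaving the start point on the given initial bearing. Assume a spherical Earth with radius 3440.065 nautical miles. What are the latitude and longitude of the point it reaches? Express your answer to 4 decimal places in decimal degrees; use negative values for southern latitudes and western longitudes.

latitude -0.3891°, longitude -61.4105°

δ = 4752.5/3440.065 = 1.381515 rad (79.1550°).
With φ₁ = 78.7650° = 1.374709 rad and θ = 180.7° = 3.153810 rad:
Destination latitude: φ₂ = arcsin( sin φ₁ cos δ + cos φ₁ sin δ cos θ ) = arcsin(-0.006792) = -0.3891°.
Δλ = atan2( sin θ sin δ cos φ₁ , cos δ − sin φ₁ sin φ₂ ) = atan2(-0.002338, 0.194815) = -0.011999 rad = -0.6875°.
λ₂ = λ₁ + Δλ = -61.4105°.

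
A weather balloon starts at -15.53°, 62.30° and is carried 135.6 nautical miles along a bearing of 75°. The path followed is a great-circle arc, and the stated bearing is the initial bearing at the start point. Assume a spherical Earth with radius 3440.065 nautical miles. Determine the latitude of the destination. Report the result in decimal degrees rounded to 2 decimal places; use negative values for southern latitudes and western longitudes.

latitude -14.93°

δ = 135.6/3440.065 = 0.039418 rad (2.2585°).
Start latitude φ₁ = -0.271050 rad; initial bearing θ = 1.308997 rad.
sin φ₂ = sin φ₁ cos δ + cos φ₁ sin δ cos θ = (-0.267743)(0.999223) + (0.963490)(0.039408)(0.258819) = -0.257708
φ₂ = asin(-0.257708) = -0.260649 rad = -14.93°.
Then Δλ = atan2(0.036675, 0.930224) = 0.039406 rad, from sin θ sin δ cos φ₁ over cos δ − sin φ₁ sin φ₂.
Hence λ₂ = 62.30° + 2.26° = 64.56°.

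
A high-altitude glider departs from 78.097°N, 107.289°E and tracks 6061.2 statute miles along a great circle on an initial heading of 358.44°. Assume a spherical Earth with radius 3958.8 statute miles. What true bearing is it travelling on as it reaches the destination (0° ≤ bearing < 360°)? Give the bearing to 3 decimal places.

final bearing 180.332°

Central angle δ = d/R = 1.531070 rad.
Start latitude φ₁ = 1.363050 rad; initial bearing θ = 6.255958 rad.
Applying the spherical law of cosines for sides, sin φ₂ = sin φ₁ cos δ + cos φ₁ sin δ cos θ = 0.244878, so φ₂ = 14.175°.
Then Δλ = atan2(-0.005611, -0.199897) = -3.113532 rad, from sin θ sin δ cos φ₁ over cos δ − sin φ₁ sin φ₂.
λ₂ = λ₁ + Δλ = -71.103°.
The forward bearing on arrival equals the back-azimuth from the destination plus 180°.
Back-azimuth from P₂ (14.175°, -71.103°) to P₁ (78.097°, 107.289°), with Δλ' = λ₁ − λ₂ = 178.392°: atan2( sin Δλ' cos φ₁ , cos φ₂ sin φ₁ − sin φ₂ cos φ₁ cos Δλ' ) = 0.332°.
Final bearing = (0.332° + 180°) mod 360° = 180.332°.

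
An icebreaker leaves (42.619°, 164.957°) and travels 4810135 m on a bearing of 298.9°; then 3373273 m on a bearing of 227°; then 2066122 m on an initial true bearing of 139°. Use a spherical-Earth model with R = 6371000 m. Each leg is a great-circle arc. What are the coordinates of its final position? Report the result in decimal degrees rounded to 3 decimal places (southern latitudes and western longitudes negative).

Apply the spherical direct solution leg by leg, carrying full precision between legs.
Leg 1: from (42.619°, 164.957°), δ = 4810135/6371000 = 0.755005 rad, θ = 298.9° → φ = 47.463°, λ = 102.408°.
Leg 2: from (47.463°, 102.408°), δ = 3373273/6371000 = 0.529473 rad, θ = 227° → φ = 23.770°, λ = 78.602°.
Leg 3: from (23.770°, 78.602°), δ = 2066122/6371000 = 0.324301 rad, θ = 139° → φ = 9.321°, λ = 90.833°.

latitude 9.321°, longitude 90.833°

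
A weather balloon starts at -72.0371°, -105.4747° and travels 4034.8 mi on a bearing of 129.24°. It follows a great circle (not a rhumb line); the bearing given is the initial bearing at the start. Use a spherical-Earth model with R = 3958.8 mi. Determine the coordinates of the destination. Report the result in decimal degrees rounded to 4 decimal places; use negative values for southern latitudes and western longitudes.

latitude -41.6560°, longitude 12.5348°

Central angle δ = d/R = 1.019198 rad.
Converting: φ₁ = -1.257285 rad, θ = 2.255664 rad.
sin φ₂ = sin φ₁ cos δ + cos φ₁ sin δ cos θ = (-0.951256)(0.524049) + (0.308401)(0.851688)(-0.632570) = -0.664657
φ₂ = asin(-0.664657) = -0.727035 rad = -41.6560°.
For the longitude increment, Δλ = atan2( sin θ sin δ cos φ₁, cos δ − sin φ₁ sin φ₂ ) = atan2(0.203432, -0.108210) = 118.0095°.
λ₂ = -105.4747° + 118.0095° = 12.5348°.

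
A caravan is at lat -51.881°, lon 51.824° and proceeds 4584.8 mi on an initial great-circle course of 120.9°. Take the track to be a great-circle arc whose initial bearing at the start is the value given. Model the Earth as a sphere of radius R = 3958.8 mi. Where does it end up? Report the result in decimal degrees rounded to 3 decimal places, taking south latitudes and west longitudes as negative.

latitude -37.295°, longitude 150.684°

The arc subtends δ = 4584.8/3958.8 = 1.158129 rad at the centre.
Start latitude φ₁ = -0.905494 rad; initial bearing θ = 2.110103 rad.
Destination latitude: φ₂ = arcsin( sin φ₁ cos δ + cos φ₁ sin δ cos θ ) = arcsin(-0.605918) = -37.295°.
For the longitude increment, Δλ = atan2( sin θ sin δ cos φ₁, cos δ − sin φ₁ sin φ₂ ) = atan2(0.485216, -0.075639) = 98.860°.
λ₂ = λ₁ + Δλ = 150.684°.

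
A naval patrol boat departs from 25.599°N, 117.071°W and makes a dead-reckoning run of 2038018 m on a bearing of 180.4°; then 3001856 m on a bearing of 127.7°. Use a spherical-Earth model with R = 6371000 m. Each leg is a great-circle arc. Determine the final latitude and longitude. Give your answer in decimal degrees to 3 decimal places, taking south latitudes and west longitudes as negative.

latitude -9.357°, longitude -95.851°

Apply the spherical direct solution leg by leg, carrying full precision between legs.
Leg 1: from (25.599°, -117.071°), δ = 2038018/6371000 = 0.319890 rad, θ = 180.4° → φ = 7.271°, λ = -117.198°.
Leg 2: from (7.271°, -117.198°), δ = 3001856/6371000 = 0.471175 rad, θ = 127.7° → φ = -9.357°, λ = -95.851°.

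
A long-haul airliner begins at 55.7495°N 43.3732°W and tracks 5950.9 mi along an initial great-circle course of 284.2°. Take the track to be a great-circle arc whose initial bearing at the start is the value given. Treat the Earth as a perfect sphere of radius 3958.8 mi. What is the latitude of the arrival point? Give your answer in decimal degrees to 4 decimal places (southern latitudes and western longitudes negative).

latitude 11.1613°

The arc subtends δ = 5950.9/3958.8 = 1.503208 rad at the centre.
Start latitude φ₁ = 0.973012 rad; initial bearing θ = 4.960226 rad.
Applying the spherical law of cosines for sides, sin φ₂ = sin φ₁ cos δ + cos φ₁ sin δ cos θ = 0.193572, so φ₂ = 11.1613°.
Δλ = atan2( sin θ sin δ cos φ₁ , cos δ − sin φ₁ sin φ₂ ) = atan2(-0.544370, -0.092467) = -1.739050 rad = -99.6402°.
λ₂ = -43.3732° + -99.6402° = -143.0134°.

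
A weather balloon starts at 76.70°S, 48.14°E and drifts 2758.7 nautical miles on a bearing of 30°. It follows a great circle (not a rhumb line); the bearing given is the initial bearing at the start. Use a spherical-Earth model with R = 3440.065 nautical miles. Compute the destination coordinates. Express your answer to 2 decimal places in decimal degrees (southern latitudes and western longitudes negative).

The arc subtends δ = 2758.7/3440.065 = 0.801933 rad at the centre.
Start latitude φ₁ = -1.338668 rad; initial bearing θ = 0.523599 rad.
Applying the spherical law of cosines for sides, sin φ₂ = sin φ₁ cos δ + cos φ₁ sin δ cos θ = -0.533484, so φ₂ = -32.24°.
Then Δλ = atan2(0.082669, 0.176144) = 0.438807 rad, from sin θ sin δ cos φ₁ over cos δ − sin φ₁ sin φ₂.
Hence λ₂ = 48.14° + 25.14° = 73.28°.

latitude -32.24°, longitude 73.28°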